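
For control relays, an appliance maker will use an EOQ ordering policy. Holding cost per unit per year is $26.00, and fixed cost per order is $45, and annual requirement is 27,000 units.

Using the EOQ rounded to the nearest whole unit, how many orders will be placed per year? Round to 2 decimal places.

88.24 orders per year

Q* = √(2·D·S / H) = √(2·27,000·45 / 26) = √93,461.5 ≈ 305.71 → Q = 306
N = D/Q = 27,000/306 ≈ 88.235 orders/yr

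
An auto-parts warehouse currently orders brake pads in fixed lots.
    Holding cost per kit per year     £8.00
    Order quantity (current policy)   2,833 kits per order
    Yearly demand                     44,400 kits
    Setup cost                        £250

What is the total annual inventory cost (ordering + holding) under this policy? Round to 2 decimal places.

Annual ordering cost = (D/Q)·S = (44,400/2,833) × 250 = £3,918.11
Annual holding cost  = (Q/2)·H = (2,833/2) × 8 = £11,332.00
Total = £3,918.11 + £11,332.00 = £15,250.11

£15,250.11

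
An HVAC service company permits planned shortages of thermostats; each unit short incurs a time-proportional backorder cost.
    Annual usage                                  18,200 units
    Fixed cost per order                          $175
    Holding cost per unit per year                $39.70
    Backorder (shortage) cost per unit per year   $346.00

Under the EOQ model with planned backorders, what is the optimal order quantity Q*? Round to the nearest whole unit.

Basic EOQ = √(2·18,200·175/39.7) = 400.566
Backorder adjustment √((H+b)/b) = √((39.7+346)/346) = 1.0558
Q* = 400.566 × 1.0558 ≈ 422.92

423 units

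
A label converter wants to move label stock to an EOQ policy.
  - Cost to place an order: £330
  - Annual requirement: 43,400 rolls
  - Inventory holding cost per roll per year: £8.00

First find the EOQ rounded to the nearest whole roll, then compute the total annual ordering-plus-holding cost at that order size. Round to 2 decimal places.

£15,137.77

EOQ = √(2DS/H) = √(2 × 43,400 × 330 / 8)
    = √(3,580,500.00) ≈ 1,892.22 → Q = 1,892 rolls
Orders/yr = 43,400/1,892 = 22.939; ordering cost = 22.939 × £330 = £7,569.77
Average inventory = 1,892/2 = 946; holding cost = 946 × £8 = £7,568.00
Total = £7,569.77 + £7,568.00 = £15,137.77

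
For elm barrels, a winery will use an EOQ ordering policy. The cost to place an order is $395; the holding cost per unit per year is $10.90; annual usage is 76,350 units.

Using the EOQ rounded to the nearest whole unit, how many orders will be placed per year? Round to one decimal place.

32.5 orders per year

2DS/H = 2·76,350·395/10.9 = 5,533,623.85
EOQ = √5,533,623.85 ≈ 2,352.37 → Q = 2,352
N = D/Q = 76,350/2,352 ≈ 32.462 orders/yr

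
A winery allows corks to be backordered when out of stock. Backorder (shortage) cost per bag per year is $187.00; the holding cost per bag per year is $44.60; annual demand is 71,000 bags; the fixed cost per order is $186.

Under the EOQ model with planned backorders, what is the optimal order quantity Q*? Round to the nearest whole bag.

856 bags

Basic EOQ = √(2·71,000·186/44.6) = 769.544
Backorder adjustment √((H+b)/b) = √((44.6+187)/187) = 1.1129
Q* = 769.544 × 1.1129 ≈ 856.41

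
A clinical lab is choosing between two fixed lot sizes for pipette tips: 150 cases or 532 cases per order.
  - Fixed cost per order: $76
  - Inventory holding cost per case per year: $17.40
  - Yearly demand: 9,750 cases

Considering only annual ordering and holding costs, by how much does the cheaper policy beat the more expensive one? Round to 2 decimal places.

$223.74

For each Q, cost = (D/Q)·S + (Q/2)·H.
TC(150) = (9,750/150)×76 + (150/2)×17.4 = $6,245.00
TC(532) = (9,750/532)×76 + (532/2)×17.4 = $6,021.26
|ΔTC| = |$6,245.00 − $6,021.26| = $223.74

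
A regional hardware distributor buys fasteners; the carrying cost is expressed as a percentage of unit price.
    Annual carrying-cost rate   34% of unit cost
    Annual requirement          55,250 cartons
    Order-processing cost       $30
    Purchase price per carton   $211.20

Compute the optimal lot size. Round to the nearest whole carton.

H = i·C = 0.34 × $211.2 = $71.8080 per carton-year
Q* = √(2·D·S / H) = √(2·55,250·30 / 71.808) = √46,164.8 ≈ 214.86

215 cartons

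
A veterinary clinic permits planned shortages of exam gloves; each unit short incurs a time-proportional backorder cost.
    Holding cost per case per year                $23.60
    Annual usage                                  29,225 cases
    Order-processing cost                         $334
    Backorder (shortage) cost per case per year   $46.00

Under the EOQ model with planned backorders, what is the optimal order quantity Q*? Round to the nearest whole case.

1,119 cases

Basic EOQ = √(2·29,225·334/23.6) = 909.514
Backorder adjustment √((H+b)/b) = √((23.6+46)/46) = 1.2301
Q* = 909.514 × 1.2301 ≈ 1,118.76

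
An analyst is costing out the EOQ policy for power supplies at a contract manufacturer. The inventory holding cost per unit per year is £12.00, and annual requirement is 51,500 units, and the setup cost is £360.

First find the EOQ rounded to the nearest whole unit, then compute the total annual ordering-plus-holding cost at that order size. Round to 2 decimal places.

Q* = √(2·D·S / H) = √(2·51,500·360 / 12) = √3,090,000.0 ≈ 1,757.84 → Q = 1,758 units
Annual ordering cost = (D/Q)·S = (51,500/1,758) × 360 = £10,546.08
Annual holding cost  = (Q/2)·H = (1,758/2) × 12 = £10,548.00
Total = £10,546.08 + £10,548.00 = £21,094.08

£21,094.08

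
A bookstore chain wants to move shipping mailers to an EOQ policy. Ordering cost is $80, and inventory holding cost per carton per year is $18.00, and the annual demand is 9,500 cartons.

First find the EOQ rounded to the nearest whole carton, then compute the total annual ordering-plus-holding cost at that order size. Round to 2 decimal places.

$5,230.68

EOQ = √(2DS/H) = √(2 × 9,500 × 80 / 18)
    = √(84,444.44) ≈ 290.59 → Q = 291 cartons
Orders/yr = 9,500/291 = 32.646; ordering cost = 32.646 × $80 = $2,611.68
Average inventory = 291/2 = 145.5; holding cost = 145.5 × $18 = $2,619.00
Total = $2,611.68 + $2,619.00 = $5,230.68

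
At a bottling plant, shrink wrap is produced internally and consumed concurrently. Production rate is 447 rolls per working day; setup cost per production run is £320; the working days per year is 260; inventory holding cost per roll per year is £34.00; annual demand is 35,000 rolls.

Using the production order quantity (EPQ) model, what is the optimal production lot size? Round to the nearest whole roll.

971 rolls

Daily demand d = 35,000/260 = 134.615; p = 447; 1 − d/p = 0.69885
EPQ = √(2DS / (H(1 − d/p)))
    = √(2 × 35,000 × 320 / (34 × 0.69885)) ≈ 970.94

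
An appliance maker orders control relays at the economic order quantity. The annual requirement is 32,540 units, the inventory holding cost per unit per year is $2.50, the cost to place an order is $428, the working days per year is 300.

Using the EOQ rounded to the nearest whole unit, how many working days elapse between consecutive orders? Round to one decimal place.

Optimal lot size Q* = (2 × 32,540 × $428 / $2.5)^½ ≈ 3,337.92 → Q = 3,338 units
Days between orders = 300 / (D/Q) = 300 / 9.748 ≈ 30.774

30.8 days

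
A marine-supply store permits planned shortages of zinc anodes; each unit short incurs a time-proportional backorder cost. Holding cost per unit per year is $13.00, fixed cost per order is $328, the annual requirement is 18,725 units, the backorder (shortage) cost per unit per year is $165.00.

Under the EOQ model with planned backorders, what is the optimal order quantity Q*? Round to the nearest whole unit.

1,010 units

Basic EOQ = √(2·18,725·328/13) = 972.056
Backorder adjustment √((H+b)/b) = √((13+165)/165) = 1.0386
Q* = 972.056 × 1.0386 ≈ 1,009.62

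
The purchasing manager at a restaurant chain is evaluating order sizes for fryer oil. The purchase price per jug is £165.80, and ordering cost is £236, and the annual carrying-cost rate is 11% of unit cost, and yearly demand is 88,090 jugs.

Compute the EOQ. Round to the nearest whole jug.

1,510 jugs

Holding cost per jug per year: H = 11% × £165.8 = £18.2380
Optimal lot size Q* = (2 × 88,090 × £236 / £18.238)^½ ≈ 1,509.89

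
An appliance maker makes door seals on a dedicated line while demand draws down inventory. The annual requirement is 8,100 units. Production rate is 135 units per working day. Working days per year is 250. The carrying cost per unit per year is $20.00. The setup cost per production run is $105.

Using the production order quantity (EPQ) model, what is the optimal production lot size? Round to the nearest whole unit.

335 units

Daily demand d = 8,100/250 = 32.400; p = 135; 1 − d/p = 0.76000
EPQ = √(2DS / (H(1 − d/p)))
    = √(2 × 8,100 × 105 / (20 × 0.76000)) ≈ 334.53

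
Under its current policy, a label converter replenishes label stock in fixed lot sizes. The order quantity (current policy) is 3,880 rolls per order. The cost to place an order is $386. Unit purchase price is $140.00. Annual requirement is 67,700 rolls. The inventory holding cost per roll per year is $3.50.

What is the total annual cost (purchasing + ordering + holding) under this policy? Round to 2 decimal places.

Orders/yr = 67,700/3,880 = 17.448; ordering cost = 17.448 × $386 = $6,735.10
Average inventory = 3,880/2 = 1940; holding cost = 1940 × $3.5 = $6,790.00
Purchase cost = D·C = 67,700 × 140 = $9,478,000.00
Total = $6,735.10 + $6,790.00 + $9,478,000.00 = $9,491,525.10

$9,491,525.10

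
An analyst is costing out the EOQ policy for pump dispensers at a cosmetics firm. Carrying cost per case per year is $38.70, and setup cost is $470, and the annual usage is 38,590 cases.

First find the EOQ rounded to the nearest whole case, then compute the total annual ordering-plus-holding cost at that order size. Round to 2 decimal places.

2DS/H = 2·38,590·470/38.7 = 937,328.17
EOQ = √937,328.17 ≈ 968.16 → Q = 968 cases
Annual ordering cost = (D/Q)·S = (38,590/968) × 470 = $18,736.88
Annual holding cost  = (Q/2)·H = (968/2) × 38.7 = $18,730.80
Total = $18,736.88 + $18,730.80 = $37,467.68

$37,467.68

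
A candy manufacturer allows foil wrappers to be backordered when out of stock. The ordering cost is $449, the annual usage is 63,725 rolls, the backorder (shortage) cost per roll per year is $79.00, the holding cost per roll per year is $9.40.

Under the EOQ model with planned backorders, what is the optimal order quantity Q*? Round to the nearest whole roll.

Basic EOQ = √(2·63,725·449/9.4) = 2,467.341
Backorder adjustment √((H+b)/b) = √((9.4+79)/79) = 1.0578
Q* = 2,467.341 × 1.0578 ≈ 2,610.01

2,610 rolls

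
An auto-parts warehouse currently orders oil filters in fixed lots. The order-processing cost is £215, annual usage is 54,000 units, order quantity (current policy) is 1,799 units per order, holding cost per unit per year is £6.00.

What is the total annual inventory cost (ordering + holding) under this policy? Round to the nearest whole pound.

£11,851

Orders/yr = 54,000/1,799 = 30.017; ordering cost = 30.017 × £215 = £6,453.59
Average inventory = 1,799/2 = 899.5; holding cost = 899.5 × £6 = £5,397.00
Total = £6,453.59 + £5,397.00 = £11,850.59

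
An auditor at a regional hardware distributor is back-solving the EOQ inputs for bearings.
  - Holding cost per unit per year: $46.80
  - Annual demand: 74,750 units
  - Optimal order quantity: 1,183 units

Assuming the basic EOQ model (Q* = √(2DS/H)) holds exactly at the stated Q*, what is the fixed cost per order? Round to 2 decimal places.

$438.10

Since Q* = (2DS/H)^½, squaring gives Q*²·H = 2DS.
S = Q²H / (2D) = 1,183² × 46.8 / (2 × 74,750) = 438.1009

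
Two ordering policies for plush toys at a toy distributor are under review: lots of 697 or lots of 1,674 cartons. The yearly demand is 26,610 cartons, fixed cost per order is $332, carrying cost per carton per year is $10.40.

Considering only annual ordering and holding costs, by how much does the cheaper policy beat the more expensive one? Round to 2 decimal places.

$2,317.17

Annual cost at Q: ordering D·S/Q plus holding Q·H/2.
TC(697) = (26,610/697)×332 + (697/2)×10.4 = $16,299.46
TC(1,674) = (26,610/1,674)×332 + (1,674/2)×10.4 = $13,982.29
Cheaper: Q = 1,674.  Difference = $2,317.17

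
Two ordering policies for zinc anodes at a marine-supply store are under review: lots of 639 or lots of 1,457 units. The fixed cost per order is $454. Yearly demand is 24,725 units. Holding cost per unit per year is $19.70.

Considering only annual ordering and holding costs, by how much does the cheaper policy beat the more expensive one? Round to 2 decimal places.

$1,805.16

For each Q, cost = (D/Q)·S + (Q/2)·H.
TC(639) = (24,725/639)×454 + (639/2)×19.7 = $23,860.89
TC(1,457) = (24,725/1,457)×454 + (1,457/2)×19.7 = $22,055.74
Lots of 1,457 are cheaper by $1,805.16.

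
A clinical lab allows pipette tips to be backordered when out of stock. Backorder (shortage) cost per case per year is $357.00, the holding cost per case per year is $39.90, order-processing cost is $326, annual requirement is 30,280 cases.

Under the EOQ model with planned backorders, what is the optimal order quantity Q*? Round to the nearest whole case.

742 cases

Q* = √(2DS/H) · √((H + b)/b)
   = √(2 × 30,280 × 326 / 39.9) · √((39.9 + 357) / 357)
   = 703.421 × 1.0544 ≈ 741.69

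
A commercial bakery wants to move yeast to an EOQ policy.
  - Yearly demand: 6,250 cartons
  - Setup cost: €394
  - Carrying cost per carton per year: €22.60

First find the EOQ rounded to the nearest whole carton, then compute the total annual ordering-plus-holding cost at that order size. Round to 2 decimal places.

€10,550.12

EOQ = √(2DS/H) = √(2 × 6,250 × 394 / 22.6)
    = √(217,920.35) ≈ 466.82 → Q = 467 cartons
Annual ordering cost = (D/Q)·S = (6,250/467) × 394 = €5,273.02
Annual holding cost  = (Q/2)·H = (467/2) × 22.6 = €5,277.10
Total = €5,273.02 + €5,277.10 = €10,550.12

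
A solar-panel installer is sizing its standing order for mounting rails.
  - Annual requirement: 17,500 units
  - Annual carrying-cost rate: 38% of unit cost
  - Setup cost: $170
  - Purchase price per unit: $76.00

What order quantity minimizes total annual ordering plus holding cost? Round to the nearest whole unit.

454 units

Carrying cost H = $76 × 38% = $28.8800/unit/yr
2DS/H = 2·17,500·170/28.88 = 206,024.93
EOQ = √206,024.93 ≈ 453.90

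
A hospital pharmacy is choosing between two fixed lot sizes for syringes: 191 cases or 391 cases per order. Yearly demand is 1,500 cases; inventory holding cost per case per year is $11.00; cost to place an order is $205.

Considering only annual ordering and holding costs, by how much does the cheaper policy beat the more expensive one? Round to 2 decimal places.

Annual cost at Q: ordering D·S/Q plus holding Q·H/2.
TC(191) = (1,500/191)×205 + (191/2)×11 = $2,660.45
TC(391) = (1,500/391)×205 + (391/2)×11 = $2,936.95
|ΔTC| = |$2,660.45 − $2,936.95| = $276.50

$276.50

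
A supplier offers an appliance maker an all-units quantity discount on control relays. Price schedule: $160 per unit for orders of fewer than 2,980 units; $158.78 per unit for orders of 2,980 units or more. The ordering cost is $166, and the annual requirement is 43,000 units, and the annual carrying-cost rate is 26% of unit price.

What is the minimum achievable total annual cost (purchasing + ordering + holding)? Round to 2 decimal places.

H₁ = 26%×$160 = $41.6000;  H₂ = 26%×$158.78 = $41.2828
EOQ₁ = √(2×43,000×166/41.6000) = 585.81  (< 2,980, feasible at tier 1)
EOQ₂ = √(2×43,000×166/41.2828) = 588.06  (< 2,980 → use Q = 2,980 at tier-2 price)
TC(tier 1 (EOQ₁), Q≈585.8) = $6,904,369.69
TC(tier 2, Q≈2,980.0) = $6,891,446.67
Minimum at tier 2: $6,891,446.67

$6,891,446.67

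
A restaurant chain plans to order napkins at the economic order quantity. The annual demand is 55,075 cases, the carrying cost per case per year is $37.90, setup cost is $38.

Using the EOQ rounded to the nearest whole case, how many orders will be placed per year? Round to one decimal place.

Q* = √(2·D·S / H) = √(2·55,075·38 / 37.9) = √110,440.6 ≈ 332.33 → Q = 332
Orders per year = D/Q = 55,075 / 332 = 165.889

165.9 orders per year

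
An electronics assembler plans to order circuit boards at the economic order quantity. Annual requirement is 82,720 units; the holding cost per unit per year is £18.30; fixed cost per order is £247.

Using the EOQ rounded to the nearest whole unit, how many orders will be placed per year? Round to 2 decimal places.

EOQ = √(2DS/H) = √(2 × 82,720 × 247 / 18.3)
    = √(2,232,987.98) ≈ 1,494.32 → Q = 1,494
Orders per year = D/Q = 82,720 / 1,494 = 55.368

55.37 orders per year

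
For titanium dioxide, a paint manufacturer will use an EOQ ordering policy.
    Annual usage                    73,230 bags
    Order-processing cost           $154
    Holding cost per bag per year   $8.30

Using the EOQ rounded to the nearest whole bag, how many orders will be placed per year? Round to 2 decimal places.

2DS/H = 2·73,230·154/8.3 = 2,717,450.60
EOQ = √2,717,450.60 ≈ 1,648.47 → Q = 1,648
N = D/Q = 73,230/1,648 ≈ 44.436 orders/yr

44.44 orders per year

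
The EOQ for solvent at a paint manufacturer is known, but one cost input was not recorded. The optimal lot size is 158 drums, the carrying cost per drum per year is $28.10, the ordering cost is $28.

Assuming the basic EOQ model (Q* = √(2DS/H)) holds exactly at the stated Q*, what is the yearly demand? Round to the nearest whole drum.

From Q* = √(2DS/H) ⇒ Q*² = 2DS/H.
D = Q²H / (2S) = 158² × 28.1 / (2 × 28) = 12,526.58

12,527 drums per year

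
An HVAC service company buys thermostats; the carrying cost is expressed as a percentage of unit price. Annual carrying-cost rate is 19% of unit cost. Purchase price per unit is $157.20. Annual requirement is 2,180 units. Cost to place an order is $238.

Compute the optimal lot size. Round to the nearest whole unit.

Carrying cost H = $157.2 × 19% = $29.8680/unit/yr
EOQ = √(2DS/H) = √(2 × 2,180 × 238 / 29.868)
    = √(34,742.20) ≈ 186.39

186 units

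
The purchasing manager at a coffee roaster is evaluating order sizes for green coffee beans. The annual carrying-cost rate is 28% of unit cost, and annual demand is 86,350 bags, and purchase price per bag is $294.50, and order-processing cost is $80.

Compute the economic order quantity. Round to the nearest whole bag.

409 bags

Carrying cost H = $294.5 × 28% = $82.4600/bag/yr
Optimal lot size Q* = (2 × 86,350 × $80 / $82.46)^½ ≈ 409.33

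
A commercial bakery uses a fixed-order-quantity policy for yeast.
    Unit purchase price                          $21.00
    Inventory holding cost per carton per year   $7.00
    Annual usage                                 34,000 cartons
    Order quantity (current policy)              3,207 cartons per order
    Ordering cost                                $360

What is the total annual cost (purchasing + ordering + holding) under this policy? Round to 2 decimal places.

$729,041.15

Ordering: D/Q × S = 34,000/3,207 × $360 = $3,816.65
Holding:  Q/2 × H = 3,207/2 × $7 = $11,224.50
Purchase cost = D·C = 34,000 × 21 = $714,000.00
Total = $3,816.65 + $11,224.50 + $714,000.00 = $729,041.15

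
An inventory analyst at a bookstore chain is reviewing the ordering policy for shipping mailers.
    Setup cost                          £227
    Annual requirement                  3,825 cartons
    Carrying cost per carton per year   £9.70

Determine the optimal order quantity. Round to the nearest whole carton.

Q* = √(2·D·S / H) = √(2·3,825·227 / 9.7) = √179,025.8 ≈ 423.11

423 cartons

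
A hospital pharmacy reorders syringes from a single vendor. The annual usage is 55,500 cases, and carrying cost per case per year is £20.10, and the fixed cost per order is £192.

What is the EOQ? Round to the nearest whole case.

2DS/H = 2·55,500·192/20.1 = 1,060,298.51
EOQ = √1,060,298.51 ≈ 1,029.71

1,030 cases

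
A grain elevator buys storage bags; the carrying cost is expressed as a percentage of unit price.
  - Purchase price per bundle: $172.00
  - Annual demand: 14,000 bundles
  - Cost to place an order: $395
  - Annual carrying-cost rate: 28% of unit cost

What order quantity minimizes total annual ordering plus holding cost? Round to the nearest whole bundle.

Carrying cost H = $172 × 28% = $48.1600/bundle/yr
Q* = √(2·D·S / H) = √(2·14,000·395 / 48.16) = √229,651.2 ≈ 479.22

479 bundles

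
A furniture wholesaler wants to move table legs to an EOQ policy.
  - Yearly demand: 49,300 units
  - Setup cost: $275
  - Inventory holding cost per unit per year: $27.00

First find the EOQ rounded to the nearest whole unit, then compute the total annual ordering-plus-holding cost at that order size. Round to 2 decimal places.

EOQ = √(2DS/H) = √(2 × 49,300 × 275 / 27)
    = √(1,004,259.26) ≈ 1,002.13 → Q = 1,002 units
Orders/yr = 49,300/1,002 = 49.202; ordering cost = 49.202 × $275 = $13,530.44
Average inventory = 1,002/2 = 501; holding cost = 501 × $27 = $13,527.00
Total = $13,530.44 + $13,527.00 = $27,057.44

$27,057.44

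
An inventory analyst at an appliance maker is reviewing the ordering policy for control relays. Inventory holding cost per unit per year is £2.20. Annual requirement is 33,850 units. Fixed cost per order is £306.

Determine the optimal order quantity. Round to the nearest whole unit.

EOQ = √(2DS/H) = √(2 × 33,850 × 306 / 2.2)
    = √(9,416,454.55) ≈ 3,068.62

3,069 units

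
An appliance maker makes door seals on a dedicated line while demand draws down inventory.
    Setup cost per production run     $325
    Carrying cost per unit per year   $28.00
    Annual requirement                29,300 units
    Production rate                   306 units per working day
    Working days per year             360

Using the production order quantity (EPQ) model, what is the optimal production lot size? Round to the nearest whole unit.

963 units

Daily demand d = 29,300/360 = 81.389; p = 306; 1 − d/p = 0.73402
EPQ = √(2DS / (H(1 − d/p)))
    = √(2 × 29,300 × 325 / (28 × 0.73402)) ≈ 962.62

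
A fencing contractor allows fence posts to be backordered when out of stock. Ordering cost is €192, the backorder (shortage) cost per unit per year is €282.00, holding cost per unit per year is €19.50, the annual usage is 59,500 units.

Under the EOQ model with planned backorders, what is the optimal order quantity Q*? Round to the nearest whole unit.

1,119 units

Basic EOQ = √(2·59,500·192/19.5) = 1,082.447
Backorder adjustment √((H+b)/b) = √((19.5+282)/282) = 1.0340
Q* = 1,082.447 × 1.0340 ≈ 1,119.25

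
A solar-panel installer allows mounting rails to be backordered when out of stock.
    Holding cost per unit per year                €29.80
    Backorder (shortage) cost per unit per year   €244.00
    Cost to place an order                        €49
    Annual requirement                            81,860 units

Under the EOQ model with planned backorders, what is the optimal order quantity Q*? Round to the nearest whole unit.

Basic EOQ = √(2·81,860·49/29.8) = 518.849
Backorder adjustment √((H+b)/b) = √((29.8+244)/244) = 1.0593
Q* = 518.849 × 1.0593 ≈ 549.62

550 units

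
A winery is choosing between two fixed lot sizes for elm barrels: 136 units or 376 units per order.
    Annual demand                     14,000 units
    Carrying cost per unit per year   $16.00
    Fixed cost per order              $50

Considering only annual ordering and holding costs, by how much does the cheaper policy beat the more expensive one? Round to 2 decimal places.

$1,365.36

For each Q, cost = (D/Q)·S + (Q/2)·H.
TC(136) = (14,000/136)×50 + (136/2)×16 = $6,235.06
TC(376) = (14,000/376)×50 + (376/2)×16 = $4,869.70
Lots of 376 are cheaper by $1,365.36.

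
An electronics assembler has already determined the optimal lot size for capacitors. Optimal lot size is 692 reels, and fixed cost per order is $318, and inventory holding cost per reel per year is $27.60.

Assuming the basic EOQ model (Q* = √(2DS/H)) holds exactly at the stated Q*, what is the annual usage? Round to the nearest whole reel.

20,781 reels per year

From Q* = √(2DS/H) ⇒ Q*² = 2DS/H.
D = Q²H / (2S) = 692² × 27.6 / (2 × 318) = 20,780.89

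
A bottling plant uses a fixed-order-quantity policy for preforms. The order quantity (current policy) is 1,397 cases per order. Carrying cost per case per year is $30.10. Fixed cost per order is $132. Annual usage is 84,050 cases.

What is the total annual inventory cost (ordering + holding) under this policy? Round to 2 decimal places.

Ordering: D/Q × S = 84,050/1,397 × $132 = $7,941.73
Holding:  Q/2 × H = 1,397/2 × $30.1 = $21,024.85
Total = $7,941.73 + $21,024.85 = $28,966.58

$28,966.58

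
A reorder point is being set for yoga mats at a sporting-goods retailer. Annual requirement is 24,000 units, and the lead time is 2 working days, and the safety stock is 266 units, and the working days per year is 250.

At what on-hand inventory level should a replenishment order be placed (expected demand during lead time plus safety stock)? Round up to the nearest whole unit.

Daily demand d = 24,000 / 250 = 96.000 units/day
Demand during lead time = 96.000 × 2 = 192.00
Reorder point = 192.00 + 266 = 458.00 → round up

458 units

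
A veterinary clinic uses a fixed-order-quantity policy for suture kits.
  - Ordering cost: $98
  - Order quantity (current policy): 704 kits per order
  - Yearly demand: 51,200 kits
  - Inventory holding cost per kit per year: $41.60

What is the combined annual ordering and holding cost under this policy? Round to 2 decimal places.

$21,770.47

Ordering: D/Q × S = 51,200/704 × $98 = $7,127.27
Holding:  Q/2 × H = 704/2 × $41.6 = $14,643.20
Total = $7,127.27 + $14,643.20 = $21,770.47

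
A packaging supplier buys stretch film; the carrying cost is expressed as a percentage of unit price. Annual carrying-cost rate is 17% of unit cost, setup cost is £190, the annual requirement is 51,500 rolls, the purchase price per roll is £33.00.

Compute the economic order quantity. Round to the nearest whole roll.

1,868 rolls

H = i·C = 0.17 × £33 = £5.6100 per roll-year
Optimal lot size Q* = (2 × 51,500 × £190 / £5.61)^½ ≈ 1,867.73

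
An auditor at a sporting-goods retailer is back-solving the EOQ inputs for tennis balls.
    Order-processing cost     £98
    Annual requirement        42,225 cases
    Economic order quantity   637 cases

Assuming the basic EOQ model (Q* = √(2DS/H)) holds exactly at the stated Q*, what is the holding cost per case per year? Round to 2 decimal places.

Since Q* = (2DS/H)^½, squaring gives Q*²·H = 2DS.
H = 2DS / Q² = 2 × 42,225 × 98 / 637² = 20.3961

£20.40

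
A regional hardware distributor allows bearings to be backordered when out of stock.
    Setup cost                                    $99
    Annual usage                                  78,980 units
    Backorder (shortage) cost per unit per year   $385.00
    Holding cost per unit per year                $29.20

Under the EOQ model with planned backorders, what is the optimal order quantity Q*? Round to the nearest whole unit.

759 units

Q* = √(2DS/H) · √((H + b)/b)
   = √(2 × 78,980 × 99 / 29.2) · √((29.2 + 385) / 385)
   = 731.812 × 1.0372 ≈ 759.06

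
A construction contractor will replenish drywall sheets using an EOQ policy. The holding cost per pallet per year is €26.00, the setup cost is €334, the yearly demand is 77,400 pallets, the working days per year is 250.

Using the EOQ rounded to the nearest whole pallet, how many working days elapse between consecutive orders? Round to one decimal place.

4.6 days

Optimal lot size Q* = (2 × 77,400 × €334 / €26)^½ ≈ 1,410.17 → Q = 1,410 pallets
Days between orders = 250 / (D/Q) = 250 / 54.894 ≈ 4.554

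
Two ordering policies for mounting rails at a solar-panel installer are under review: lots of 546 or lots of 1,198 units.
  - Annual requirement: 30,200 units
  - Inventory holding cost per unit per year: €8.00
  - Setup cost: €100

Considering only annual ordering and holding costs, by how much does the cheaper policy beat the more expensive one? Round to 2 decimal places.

For each Q, cost = (D/Q)·S + (Q/2)·H.
TC(546) = (30,200/546)×100 + (546/2)×8 = €7,715.14
TC(1,198) = (30,200/1,198)×100 + (1,198/2)×8 = €7,312.87
Cheaper: Q = 1,198.  Difference = €402.27

€402.27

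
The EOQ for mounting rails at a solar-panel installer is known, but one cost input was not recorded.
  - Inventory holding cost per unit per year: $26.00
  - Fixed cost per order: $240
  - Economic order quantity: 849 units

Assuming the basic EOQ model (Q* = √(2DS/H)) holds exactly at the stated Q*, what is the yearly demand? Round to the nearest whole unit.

EOQ relation: Q² = 2DS/H, so rearrange for the unknown.
D = Q²H / (2S) = 849² × 26 / (2 × 240) = 39,043.39

39,043 units per year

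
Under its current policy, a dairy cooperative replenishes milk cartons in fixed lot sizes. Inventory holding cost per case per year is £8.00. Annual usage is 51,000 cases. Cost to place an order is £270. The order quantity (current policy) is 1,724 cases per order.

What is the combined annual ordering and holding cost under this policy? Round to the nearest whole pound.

£14,883

Ordering: D/Q × S = 51,000/1,724 × £270 = £7,987.24
Holding:  Q/2 × H = 1,724/2 × £8 = £6,896.00
Total = £7,987.24 + £6,896.00 = £14,883.24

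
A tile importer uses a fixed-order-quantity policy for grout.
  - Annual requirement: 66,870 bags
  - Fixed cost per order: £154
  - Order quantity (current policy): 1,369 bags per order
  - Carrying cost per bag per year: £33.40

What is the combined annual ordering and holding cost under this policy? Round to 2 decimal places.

£30,384.56

Ordering: D/Q × S = 66,870/1,369 × £154 = £7,522.26
Holding:  Q/2 × H = 1,369/2 × £33.4 = £22,862.30
Total = £7,522.26 + £22,862.30 = £30,384.56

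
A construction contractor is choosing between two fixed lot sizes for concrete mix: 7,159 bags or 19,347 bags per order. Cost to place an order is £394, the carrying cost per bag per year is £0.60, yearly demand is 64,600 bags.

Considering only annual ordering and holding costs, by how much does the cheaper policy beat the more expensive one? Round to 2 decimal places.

£1,416.67

For each Q, cost = (D/Q)·S + (Q/2)·H.
TC(7,159) = (64,600/7,159)×394 + (7,159/2)×0.6 = £5,703.00
TC(19,347) = (64,600/19,347)×394 + (19,347/2)×0.6 = £7,119.67
Lots of 7,159 are cheaper by £1,416.67.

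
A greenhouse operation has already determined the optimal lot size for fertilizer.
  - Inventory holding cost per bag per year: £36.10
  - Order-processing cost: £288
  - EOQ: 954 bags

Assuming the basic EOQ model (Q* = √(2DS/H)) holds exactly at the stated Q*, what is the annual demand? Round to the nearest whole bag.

EOQ relation: Q² = 2DS/H, so rearrange for the unknown.
D = Q²H / (2S) = 954² × 36.1 / (2 × 288) = 57,040.26

57,040 bags per year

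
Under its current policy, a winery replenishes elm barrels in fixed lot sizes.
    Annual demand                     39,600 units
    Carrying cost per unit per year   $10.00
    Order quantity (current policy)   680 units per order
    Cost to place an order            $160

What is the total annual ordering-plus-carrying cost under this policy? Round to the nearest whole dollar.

$12,718

Orders/yr = 39,600/680 = 58.235; ordering cost = 58.235 × $160 = $9,317.65
Average inventory = 680/2 = 340; holding cost = 340 × $10 = $3,400.00
Total = $9,317.65 + $3,400.00 = $12,717.65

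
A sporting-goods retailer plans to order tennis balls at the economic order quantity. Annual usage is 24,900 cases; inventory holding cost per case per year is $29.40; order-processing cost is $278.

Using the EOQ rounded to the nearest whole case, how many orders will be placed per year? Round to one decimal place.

36.3 orders per year

2DS/H = 2·24,900·278/29.4 = 470,897.96
EOQ = √470,897.96 ≈ 686.22 → Q = 686
N = D/Q = 24,900/686 ≈ 36.297 orders/yr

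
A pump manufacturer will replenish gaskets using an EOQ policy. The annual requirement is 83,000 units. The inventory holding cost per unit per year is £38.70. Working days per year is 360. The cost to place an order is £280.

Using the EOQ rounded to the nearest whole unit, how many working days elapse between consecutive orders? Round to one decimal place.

4.8 days

EOQ = √(2DS/H) = √(2 × 83,000 × 280 / 38.7)
    = √(1,201,033.59) ≈ 1,095.92 → Q = 1,096 units
Days between orders = 360 / (D/Q) = 360 / 75.730 ≈ 4.754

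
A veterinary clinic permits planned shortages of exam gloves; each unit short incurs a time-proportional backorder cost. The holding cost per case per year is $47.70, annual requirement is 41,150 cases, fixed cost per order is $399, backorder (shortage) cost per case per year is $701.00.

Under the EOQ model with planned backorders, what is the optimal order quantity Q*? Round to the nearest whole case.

Basic EOQ = √(2·41,150·399/47.7) = 829.712
Backorder adjustment √((H+b)/b) = √((47.7+701)/701) = 1.0335
Q* = 829.712 × 1.0335 ≈ 857.48

857 cases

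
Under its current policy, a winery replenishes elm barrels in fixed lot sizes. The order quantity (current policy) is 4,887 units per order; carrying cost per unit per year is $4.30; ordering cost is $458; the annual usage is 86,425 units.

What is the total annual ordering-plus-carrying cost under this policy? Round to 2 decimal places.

Orders/yr = 86,425/4,887 = 17.685; ordering cost = 17.685 × $458 = $8,099.58
Average inventory = 4,887/2 = 2443.5; holding cost = 2443.5 × $4.3 = $10,507.05
Total = $8,099.58 + $10,507.05 = $18,606.63

$18,606.63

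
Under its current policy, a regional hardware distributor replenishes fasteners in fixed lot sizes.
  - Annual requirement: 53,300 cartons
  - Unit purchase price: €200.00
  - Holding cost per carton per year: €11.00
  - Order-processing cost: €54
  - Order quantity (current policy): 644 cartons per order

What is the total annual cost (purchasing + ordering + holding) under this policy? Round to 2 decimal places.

Orders/yr = 53,300/644 = 82.764; ordering cost = 82.764 × €54 = €4,469.25
Average inventory = 644/2 = 322; holding cost = 322 × €11 = €3,542.00
Purchase cost = D·C = 53,300 × 200 = €10,660,000.00
Total = €4,469.25 + €3,542.00 + €10,660,000.00 = €10,668,011.25

€10,668,011.25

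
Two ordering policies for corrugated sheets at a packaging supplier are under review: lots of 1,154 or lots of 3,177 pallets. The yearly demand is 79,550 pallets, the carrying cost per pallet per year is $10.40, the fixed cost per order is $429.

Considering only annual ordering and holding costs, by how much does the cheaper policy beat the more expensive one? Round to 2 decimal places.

$8,311.27

For each Q, cost = (D/Q)·S + (Q/2)·H.
TC(1,154) = (79,550/1,154)×429 + (1,154/2)×10.4 = $35,573.55
TC(3,177) = (79,550/3,177)×429 + (3,177/2)×10.4 = $27,262.28
|ΔTC| = |$35,573.55 − $27,262.28| = $8,311.27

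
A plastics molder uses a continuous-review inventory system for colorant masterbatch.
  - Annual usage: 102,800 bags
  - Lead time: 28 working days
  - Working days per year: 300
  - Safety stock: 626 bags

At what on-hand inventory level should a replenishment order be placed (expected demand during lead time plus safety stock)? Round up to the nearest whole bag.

Daily demand d = 102,800 / 300 = 342.667 bags/day
Demand during lead time = 342.667 × 28 = 9,594.67
Reorder point = 9,594.67 + 626 = 10,220.67 → round up

10,221 bags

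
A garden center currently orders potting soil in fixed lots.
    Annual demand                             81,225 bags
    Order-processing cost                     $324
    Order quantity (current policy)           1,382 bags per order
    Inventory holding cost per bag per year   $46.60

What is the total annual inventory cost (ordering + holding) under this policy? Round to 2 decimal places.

Annual ordering cost = (D/Q)·S = (81,225/1,382) × 324 = $19,042.62
Annual holding cost  = (Q/2)·H = (1,382/2) × 46.6 = $32,200.60
Total = $19,042.62 + $32,200.60 = $51,243.22

$51,243.22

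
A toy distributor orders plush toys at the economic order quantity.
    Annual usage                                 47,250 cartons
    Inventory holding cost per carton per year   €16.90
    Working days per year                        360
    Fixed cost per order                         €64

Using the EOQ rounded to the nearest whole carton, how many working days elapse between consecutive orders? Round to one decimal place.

4.6 days

EOQ = √(2DS/H) = √(2 × 47,250 × 64 / 16.9)
    = √(357,869.82) ≈ 598.22 → Q = 598 cartons
Cycle time = (working days × Q)/D = (360 × 598) / 47,250 = 4.556 days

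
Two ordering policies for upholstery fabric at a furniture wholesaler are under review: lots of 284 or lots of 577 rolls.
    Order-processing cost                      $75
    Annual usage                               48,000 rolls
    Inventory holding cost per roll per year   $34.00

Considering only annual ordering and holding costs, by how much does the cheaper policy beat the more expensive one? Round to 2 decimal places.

$1,455.89

TC(Q) = (D/Q)S + (Q/2)H
TC(284) = (48,000/284)×75 + (284/2)×34 = $17,504.06
TC(577) = (48,000/577)×75 + (577/2)×34 = $16,048.17
Cheaper: Q = 577.  Difference = $1,455.89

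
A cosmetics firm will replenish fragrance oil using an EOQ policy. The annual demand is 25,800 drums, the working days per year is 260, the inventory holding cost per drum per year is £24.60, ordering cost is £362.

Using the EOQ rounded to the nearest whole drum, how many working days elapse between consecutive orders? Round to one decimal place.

8.8 days

2DS/H = 2·25,800·362/24.6 = 759,317.07
EOQ = √759,317.07 ≈ 871.39 → Q = 871 drums
Days between orders = 260 / (D/Q) = 260 / 29.621 ≈ 8.778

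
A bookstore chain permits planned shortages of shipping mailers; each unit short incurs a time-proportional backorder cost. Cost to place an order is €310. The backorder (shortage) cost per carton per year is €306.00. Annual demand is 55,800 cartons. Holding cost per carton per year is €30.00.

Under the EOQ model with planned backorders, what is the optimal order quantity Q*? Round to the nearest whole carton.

1,125 cartons

Q* = √(2DS/H) · √((H + b)/b)
   = √(2 × 55,800 × 310 / 30) · √((30 + 306) / 306)
   = 1,073.872 × 1.0479 ≈ 1,125.28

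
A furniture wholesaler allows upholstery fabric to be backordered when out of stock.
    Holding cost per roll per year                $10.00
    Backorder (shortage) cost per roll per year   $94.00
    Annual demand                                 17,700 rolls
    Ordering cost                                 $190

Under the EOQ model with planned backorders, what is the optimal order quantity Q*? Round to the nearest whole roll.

863 rolls

Basic EOQ = √(2·17,700·190/10) = 820.122
Backorder adjustment √((H+b)/b) = √((10+94)/94) = 1.0518
Q* = 820.122 × 1.0518 ≈ 862.64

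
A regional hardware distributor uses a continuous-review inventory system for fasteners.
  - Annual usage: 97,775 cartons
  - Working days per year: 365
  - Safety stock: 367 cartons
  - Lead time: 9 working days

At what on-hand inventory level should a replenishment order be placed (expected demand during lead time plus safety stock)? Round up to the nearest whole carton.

2,778 cartons

Daily demand d = 97,775 / 365 = 267.877 cartons/day
Demand during lead time = 267.877 × 9 = 2,410.89
Reorder point = 2,410.89 + 367 = 2,777.89 → round up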